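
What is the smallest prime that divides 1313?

13

1313 is odd.
Digit sum 8, not divisible by 3.
Ends in 3: not divisible by 5.
7: 1313 = 7·187 + 4
11: 1313 = 11·119 + 4
13: 1313 = 13·101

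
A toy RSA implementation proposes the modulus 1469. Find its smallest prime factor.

1469 is odd.
Digit sum 20, not divisible by 3.
Ends in 9: not divisible by 5.
7: 1469 = 7·209 + 6
11: 1469 = 11·133 + 6
13: 1469 = 13·113

13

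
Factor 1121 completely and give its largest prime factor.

1121 = 19 · 59
59 is prime.
So 1121 = 19 · 59; the largest prime factor is 59.

59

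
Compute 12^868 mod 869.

12^1 ≡ 12 (mod 869)
12^2 ≡ 12^2 = 144 ≡ 144 (mod 869)
12^4 ≡ 144^2 = 20736 ≡ 749 (mod 869)
12^8 ≡ 749^2 = 561001 ≡ 496 (mod 869)
12^16 ≡ 496^2 = 246016 ≡ 89 (mod 869)
12^32 ≡ 89^2 = 7921 ≡ 100 (mod 869)
12^64 ≡ 100^2 = 10000 ≡ 441 (mod 869)
12^128 ≡ 441^2 = 194481 ≡ 694 (mod 869)
12^256 ≡ 694^2 = 481636 ≡ 210 (mod 869)
12^512 ≡ 210^2 = 44100 ≡ 650 (mod 869)
868 = 512 + 256 + 64 + 32 + 4 in binary powers of 2.
So 12^868 ≡ 650 · 210 · 441 · 100 · 749 ≡ 166 (mod 869).
Since 166 ≠ 1, base 12 is a Fermat witness: 869 is composite.

166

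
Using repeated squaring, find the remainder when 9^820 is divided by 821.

9^1 ≡ 9 (mod 821)
9^2 ≡ 9^2 = 81 ≡ 81 (mod 821)
9^4 ≡ 81^2 = 6561 ≡ 814 (mod 821)
9^8 ≡ 814^2 = 662596 ≡ 49 (mod 821)
9^16 ≡ 49^2 = 2401 ≡ 759 (mod 821)
9^32 ≡ 759^2 = 576081 ≡ 560 (mod 821)
9^64 ≡ 560^2 = 313600 ≡ 799 (mod 821)
9^128 ≡ 799^2 = 638401 ≡ 484 (mod 821)
9^256 ≡ 484^2 = 234256 ≡ 271 (mod 821)
9^512 ≡ 271^2 = 73441 ≡ 372 (mod 821)
820 = 512 + 256 + 32 + 16 + 4 in binary powers of 2.
So 9^820 ≡ 372 · 271 · 560 · 759 · 814 ≡ 1 (mod 821).
Since the result is 1, base 9 gives no evidence that 821 is composite.

1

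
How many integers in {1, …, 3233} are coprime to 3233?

Factor: 3233 = 53 · 61.
φ(3233) = (53−1) · (61−1) = 52 · 60 = 3120.

3120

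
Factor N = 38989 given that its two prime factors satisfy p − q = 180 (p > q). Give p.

307

Since p = q + 180, we have 38989 = q(q + 180), so q² + 180q − 38989 = 0.
Discriminant: 180² + 4·38989 = 32400 + 155956 = 188356; √188356 = 434.
q = (−180 + 434)/2 = 127, and p = q + 180 = 307.
Check: 127 · 307 = 38989.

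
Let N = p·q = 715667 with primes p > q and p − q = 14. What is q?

839

Since p = q + 14, we have 715667 = q(q + 14), so q² + 14q − 715667 = 0.
Discriminant: 14² + 4·715667 = 196 + 2862668 = 2862864; √2862864 = 1692.
q = (−14 + 1692)/2 = 839, and p = q + 14 = 853.
Check: 839 · 853 = 715667.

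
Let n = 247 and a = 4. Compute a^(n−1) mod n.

235

4^1 ≡ 4 (mod 247)
4^2 ≡ 4^2 = 16 ≡ 16 (mod 247)
4^4 ≡ 16^2 = 256 ≡ 9 (mod 247)
4^8 ≡ 9^2 = 81 ≡ 81 (mod 247)
4^16 ≡ 81^2 = 6561 ≡ 139 (mod 247)
4^32 ≡ 139^2 = 19321 ≡ 55 (mod 247)
4^64 ≡ 55^2 = 3025 ≡ 61 (mod 247)
4^128 ≡ 61^2 = 3721 ≡ 16 (mod 247)
246 = 128 + 64 + 32 + 16 + 4 + 2 in binary powers of 2.
So 4^246 ≡ 16 · 61 · 55 · 139 · 9 · 16 ≡ 235 (mod 247).
Since 235 ≠ 1, base 4 is a Fermat witness: 247 is composite.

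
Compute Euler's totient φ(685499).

656640

Factor: 685499 = 37 · 97 · 191.
φ(685499) = (37−1) · (97−1) · (191−1) = 36 · 96 · 190 = 656640.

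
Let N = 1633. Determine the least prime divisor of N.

23

1633 is odd.
Digit sum 13, not divisible by 3.
Ends in 3: not divisible by 5.
7: 1633 = 7·233 + 2
11: 1633 = 11·148 + 5
13: 1633 = 13·125 + 8
17: 1633 = 17·96 + 1
19: 1633 = 19·85 + 18
23: 1633 = 23·71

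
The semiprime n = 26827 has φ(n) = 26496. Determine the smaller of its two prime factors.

φ(n) = (p−1)(q−1) = n − (p+q) + 1, so p + q = 26827 − 26496 + 1 = 332.
p and q are the roots of t² − 332t + 26827 = 0.
Discriminant: 332² − 4·26827 = 110224 − 107308 = 2916; √2916 = 54.
q = (332 − 54)/2 = 139, p = (332 + 54)/2 = 193.
Check: 139 · 193 = 26827.

139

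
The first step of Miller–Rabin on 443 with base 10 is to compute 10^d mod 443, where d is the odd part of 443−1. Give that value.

443 − 1 = 442 = 2^1 · 221, so d = 221.
10^1 ≡ 10 (mod 443)
10^2 ≡ 10^2 = 100 ≡ 100 (mod 443)
10^4 ≡ 100^2 = 10000 ≡ 254 (mod 443)
10^8 ≡ 254^2 = 64516 ≡ 281 (mod 443)
10^16 ≡ 281^2 = 78961 ≡ 107 (mod 443)
10^32 ≡ 107^2 = 11449 ≡ 374 (mod 443)
10^64 ≡ 374^2 = 139876 ≡ 331 (mod 443)
10^128 ≡ 331^2 = 109561 ≡ 140 (mod 443)
221 = 128 + 64 + 16 + 8 + 4 + 1 in binary powers of 2.
So 10^221 ≡ 140 · 331 · 107 · 281 · 254 · 10 ≡ 1 (mod 443).
Since 10^d ≡ 1 (mod 443), base 10 does not prove 443 composite.

1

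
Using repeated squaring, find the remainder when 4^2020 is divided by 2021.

4^1 ≡ 4 (mod 2021)
4^2 ≡ 4^2 = 16 ≡ 16 (mod 2021)
4^4 ≡ 16^2 = 256 ≡ 256 (mod 2021)
4^8 ≡ 256^2 = 65536 ≡ 864 (mod 2021)
4^16 ≡ 864^2 = 746496 ≡ 747 (mod 2021)
4^32 ≡ 747^2 = 558009 ≡ 213 (mod 2021)
4^64 ≡ 213^2 = 45369 ≡ 907 (mod 2021)
4^128 ≡ 907^2 = 822649 ≡ 102 (mod 2021)
4^256 ≡ 102^2 = 10404 ≡ 299 (mod 2021)
4^512 ≡ 299^2 = 89401 ≡ 477 (mod 2021)
4^1024 ≡ 477^2 = 227529 ≡ 1177 (mod 2021)
2020 = 1024 + 512 + 256 + 128 + 64 + 32 + 4 in binary powers of 2.
So 4^2020 ≡ 1177 · 477 · 299 · 102 · 907 · 213 · 256 ≡ 385 (mod 2021).
Since 385 ≠ 1, base 4 is a Fermat witness: 2021 is composite.

385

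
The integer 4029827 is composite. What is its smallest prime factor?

4029827 is odd.
Digit sum 32, not divisible by 3.
Ends in 7: not divisible by 5.
7: 4029827 = 7·575689 + 4
11: 4029827 = 11·366347 + 10
13: 4029827 = 13·309986 + 9
17: 4029827 = 17·237048 + 11
19: 4029827 = 19·212096 + 3
23: 4029827 = 23·175209 + 20
29: 4029827 = 29·138959 + 16
31: 4029827 = 31·129994 + 13
37: 4029827 = 37·108914 + 9
41: 4029827 = 41·98288 + 19
43: 4029827 = 43·93716 + 39
47: 4029827 = 47·85741

47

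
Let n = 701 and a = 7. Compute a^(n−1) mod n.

1

7^1 ≡ 7 (mod 701)
7^2 ≡ 7^2 = 49 ≡ 49 (mod 701)
7^4 ≡ 49^2 = 2401 ≡ 298 (mod 701)
7^8 ≡ 298^2 = 88804 ≡ 478 (mod 701)
7^16 ≡ 478^2 = 228484 ≡ 659 (mod 701)
7^32 ≡ 659^2 = 434281 ≡ 362 (mod 701)
7^64 ≡ 362^2 = 131044 ≡ 658 (mod 701)
7^128 ≡ 658^2 = 432964 ≡ 447 (mod 701)
7^256 ≡ 447^2 = 199809 ≡ 24 (mod 701)
7^512 ≡ 24^2 = 576 ≡ 576 (mod 701)
700 = 512 + 128 + 32 + 16 + 8 + 4 in binary powers of 2.
So 7^700 ≡ 576 · 447 · 362 · 659 · 478 · 298 ≡ 1 (mod 701).
Since the result is 1, base 7 gives no evidence that 701 is composite.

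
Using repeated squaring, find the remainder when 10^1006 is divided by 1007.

10^1 ≡ 10 (mod 1007)
10^2 ≡ 10^2 = 100 ≡ 100 (mod 1007)
10^4 ≡ 100^2 = 10000 ≡ 937 (mod 1007)
10^8 ≡ 937^2 = 877969 ≡ 872 (mod 1007)
10^16 ≡ 872^2 = 760384 ≡ 99 (mod 1007)
10^32 ≡ 99^2 = 9801 ≡ 738 (mod 1007)
10^64 ≡ 738^2 = 544644 ≡ 864 (mod 1007)
10^128 ≡ 864^2 = 746496 ≡ 309 (mod 1007)
10^256 ≡ 309^2 = 95481 ≡ 823 (mod 1007)
10^512 ≡ 823^2 = 677329 ≡ 625 (mod 1007)
1006 = 512 + 256 + 128 + 64 + 32 + 8 + 4 + 2 in binary powers of 2.
So 10^1006 ≡ 625 · 823 · 309 · 864 · 738 · 872 · 937 · 100 ≡ 42 (mod 1007).
Since 42 ≠ 1, base 10 is a Fermat witness: 1007 is composite.

42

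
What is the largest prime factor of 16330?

71

16330 = 2 · 8165
8165 = 5 · 1633
1633 = 23 · 71
71 is prime.
So 16330 = 2 · 5 · 23 · 71; the largest prime factor is 71.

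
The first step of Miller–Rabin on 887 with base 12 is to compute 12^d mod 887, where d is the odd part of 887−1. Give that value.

887 − 1 = 886 = 2^1 · 443, so d = 443.
12^1 ≡ 12 (mod 887)
12^2 ≡ 12^2 = 144 ≡ 144 (mod 887)
12^4 ≡ 144^2 = 20736 ≡ 335 (mod 887)
12^8 ≡ 335^2 = 112225 ≡ 463 (mod 887)
12^16 ≡ 463^2 = 214369 ≡ 602 (mod 887)
12^32 ≡ 602^2 = 362404 ≡ 508 (mod 887)
12^64 ≡ 508^2 = 258064 ≡ 834 (mod 887)
12^128 ≡ 834^2 = 695556 ≡ 148 (mod 887)
12^256 ≡ 148^2 = 21904 ≡ 616 (mod 887)
443 = 256 + 128 + 32 + 16 + 8 + 2 + 1 in binary powers of 2.
So 12^443 ≡ 616 · 148 · 508 · 602 · 463 · 144 · 12 ≡ 1 (mod 887).
Since 12^d ≡ 1 (mod 887), base 12 does not prove 887 composite.

1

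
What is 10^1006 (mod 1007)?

42

10^1 ≡ 10 (mod 1007)
10^2 ≡ 10^2 = 100 ≡ 100 (mod 1007)
10^4 ≡ 100^2 = 10000 ≡ 937 (mod 1007)
10^8 ≡ 937^2 = 877969 ≡ 872 (mod 1007)
10^16 ≡ 872^2 = 760384 ≡ 99 (mod 1007)
10^32 ≡ 99^2 = 9801 ≡ 738 (mod 1007)
10^64 ≡ 738^2 = 544644 ≡ 864 (mod 1007)
10^128 ≡ 864^2 = 746496 ≡ 309 (mod 1007)
10^256 ≡ 309^2 = 95481 ≡ 823 (mod 1007)
10^512 ≡ 823^2 = 677329 ≡ 625 (mod 1007)
1006 = 512 + 256 + 128 + 64 + 32 + 8 + 4 + 2 in binary powers of 2.
So 10^1006 ≡ 625 · 823 · 309 · 864 · 738 · 872 · 937 · 100 ≡ 42 (mod 1007).
Since 42 ≠ 1, base 10 is a Fermat witness: 1007 is composite.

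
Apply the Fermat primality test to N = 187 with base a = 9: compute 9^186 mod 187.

9^1 ≡ 9 (mod 187)
9^2 ≡ 9^2 = 81 ≡ 81 (mod 187)
9^4 ≡ 81^2 = 6561 ≡ 16 (mod 187)
9^8 ≡ 16^2 = 256 ≡ 69 (mod 187)
9^16 ≡ 69^2 = 4761 ≡ 86 (mod 187)
9^32 ≡ 86^2 = 7396 ≡ 103 (mod 187)
9^64 ≡ 103^2 = 10609 ≡ 137 (mod 187)
9^128 ≡ 137^2 = 18769 ≡ 69 (mod 187)
186 = 128 + 32 + 16 + 8 + 2 in binary powers of 2.
So 9^186 ≡ 69 · 103 · 86 · 69 · 81 ≡ 64 (mod 187).
Since 64 ≠ 1, base 9 is a Fermat witness: 187 is composite.

64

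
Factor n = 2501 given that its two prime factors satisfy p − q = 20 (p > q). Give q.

Since p = q + 20, we have 2501 = q(q + 20), so q² + 20q − 2501 = 0.
Discriminant: 20² + 4·2501 = 400 + 10004 = 10404; √10404 = 102.
q = (−20 + 102)/2 = 41, and p = q + 20 = 61.
Check: 41 · 61 = 2501.

41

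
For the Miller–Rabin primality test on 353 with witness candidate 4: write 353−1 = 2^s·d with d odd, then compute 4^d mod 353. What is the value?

353 − 1 = 352 = 2^5 · 11, so d = 11.
4^1 ≡ 4 (mod 353)
4^2 ≡ 4^2 = 16 ≡ 16 (mod 353)
4^4 ≡ 16^2 = 256 ≡ 256 (mod 353)
4^8 ≡ 256^2 = 65536 ≡ 231 (mod 353)
11 = 8 + 2 + 1 in binary powers of 2.
So 4^11 ≡ 231 · 16 · 4 ≡ 311 (mod 353).
Squaring chain: 311 → 352 → 1 → 1 → 1; reaches −1, so base 4 does not prove 353 composite.

311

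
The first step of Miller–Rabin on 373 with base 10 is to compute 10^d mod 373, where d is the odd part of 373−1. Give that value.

372

373 − 1 = 372 = 2^2 · 93, so d = 93.
10^1 ≡ 10 (mod 373)
10^2 ≡ 10^2 = 100 ≡ 100 (mod 373)
10^4 ≡ 100^2 = 10000 ≡ 302 (mod 373)
10^8 ≡ 302^2 = 91204 ≡ 192 (mod 373)
10^16 ≡ 192^2 = 36864 ≡ 310 (mod 373)
10^32 ≡ 310^2 = 96100 ≡ 239 (mod 373)
10^64 ≡ 239^2 = 57121 ≡ 52 (mod 373)
93 = 64 + 16 + 8 + 4 + 1 in binary powers of 2.
So 10^93 ≡ 52 · 310 · 192 · 302 · 10 ≡ 372 (mod 373).
Since 10^d ≡ 372 (mod 373), base 10 does not prove 373 composite.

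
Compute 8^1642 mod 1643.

8^1 ≡ 8 (mod 1643)
8^2 ≡ 8^2 = 64 ≡ 64 (mod 1643)
8^4 ≡ 64^2 = 4096 ≡ 810 (mod 1643)
8^8 ≡ 810^2 = 656100 ≡ 543 (mod 1643)
8^16 ≡ 543^2 = 294849 ≡ 752 (mod 1643)
8^32 ≡ 752^2 = 565504 ≡ 312 (mod 1643)
8^64 ≡ 312^2 = 97344 ≡ 407 (mod 1643)
8^128 ≡ 407^2 = 165649 ≡ 1349 (mod 1643)
8^256 ≡ 1349^2 = 1819801 ≡ 1000 (mod 1643)
8^512 ≡ 1000^2 = 1000000 ≡ 1056 (mod 1643)
8^1024 ≡ 1056^2 = 1115136 ≡ 1182 (mod 1643)
1642 = 1024 + 512 + 64 + 32 + 8 + 2 in binary powers of 2.
So 8^1642 ≡ 1182 · 1056 · 407 · 312 · 543 · 64 ≡ 250 (mod 1643).
Since 250 ≠ 1, base 8 is a Fermat witness: 1643 is composite.

250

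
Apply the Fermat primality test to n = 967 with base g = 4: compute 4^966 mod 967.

4^1 ≡ 4 (mod 967)
4^2 ≡ 4^2 = 16 ≡ 16 (mod 967)
4^4 ≡ 16^2 = 256 ≡ 256 (mod 967)
4^8 ≡ 256^2 = 65536 ≡ 747 (mod 967)
4^16 ≡ 747^2 = 558009 ≡ 50 (mod 967)
4^32 ≡ 50^2 = 2500 ≡ 566 (mod 967)
4^64 ≡ 566^2 = 320356 ≡ 279 (mod 967)
4^128 ≡ 279^2 = 77841 ≡ 481 (mod 967)
4^256 ≡ 481^2 = 231361 ≡ 248 (mod 967)
4^512 ≡ 248^2 = 61504 ≡ 583 (mod 967)
966 = 512 + 256 + 128 + 64 + 4 + 2 in binary powers of 2.
So 4^966 ≡ 583 · 248 · 481 · 279 · 256 · 16 ≡ 1 (mod 967).
Since the result is 1, base 4 gives no evidence that 967 is composite.

1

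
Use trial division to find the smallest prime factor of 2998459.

47

2998459 is odd.
Digit sum 46, not divisible by 3.
Ends in 9: not divisible by 5.
7: 2998459 = 7·428351 + 2
11: 2998459 = 11·272587 + 2
13: 2998459 = 13·230650 + 9
17: 2998459 = 17·176379 + 16
19: 2998459 = 19·157813 + 12
23: 2998459 = 23·130367 + 18
29: 2998459 = 29·103395 + 4
31: 2998459 = 31·96724 + 15
37: 2998459 = 37·81039 + 16
41: 2998459 = 41·73133 + 6
43: 2998459 = 43·69731 + 26
47: 2998459 = 47·63797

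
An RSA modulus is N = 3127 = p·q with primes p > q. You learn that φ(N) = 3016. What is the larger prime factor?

φ(n) = (p−1)(q−1) = n − (p+q) + 1, so p + q = 3127 − 3016 + 1 = 112.
p and q are the roots of t² − 112t + 3127 = 0.
Discriminant: 112² − 4·3127 = 12544 − 12508 = 36; √36 = 6.
q = (112 − 6)/2 = 53, p = (112 + 6)/2 = 59.
Check: 53 · 59 = 3127.

59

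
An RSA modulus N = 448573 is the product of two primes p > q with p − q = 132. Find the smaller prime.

Since p = q + 132, we have 448573 = q(q + 132), so q² + 132q − 448573 = 0.
Discriminant: 132² + 4·448573 = 17424 + 1794292 = 1811716; √1811716 = 1346.
q = (−132 + 1346)/2 = 607, and p = q + 132 = 739.
Check: 607 · 739 = 448573.

607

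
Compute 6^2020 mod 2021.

1511

6^1 ≡ 6 (mod 2021)
6^2 ≡ 6^2 = 36 ≡ 36 (mod 2021)
6^4 ≡ 36^2 = 1296 ≡ 1296 (mod 2021)
6^8 ≡ 1296^2 = 1679616 ≡ 165 (mod 2021)
6^16 ≡ 165^2 = 27225 ≡ 952 (mod 2021)
6^32 ≡ 952^2 = 906304 ≡ 896 (mod 2021)
6^64 ≡ 896^2 = 802816 ≡ 479 (mod 2021)
6^128 ≡ 479^2 = 229441 ≡ 1068 (mod 2021)
6^256 ≡ 1068^2 = 1140624 ≡ 780 (mod 2021)
6^512 ≡ 780^2 = 608400 ≡ 79 (mod 2021)
6^1024 ≡ 79^2 = 6241 ≡ 178 (mod 2021)
2020 = 1024 + 512 + 256 + 128 + 64 + 32 + 4 in binary powers of 2.
So 6^2020 ≡ 178 · 79 · 780 · 1068 · 479 · 896 · 1296 ≡ 1511 (mod 2021).
Since 1511 ≠ 1, base 6 is a Fermat witness: 2021 is composite.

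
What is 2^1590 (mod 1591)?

2^1 ≡ 2 (mod 1591)
2^2 ≡ 2^2 = 4 ≡ 4 (mod 1591)
2^4 ≡ 4^2 = 16 ≡ 16 (mod 1591)
2^8 ≡ 16^2 = 256 ≡ 256 (mod 1591)
2^16 ≡ 256^2 = 65536 ≡ 305 (mod 1591)
2^32 ≡ 305^2 = 93025 ≡ 747 (mod 1591)
2^64 ≡ 747^2 = 558009 ≡ 1159 (mod 1591)
2^128 ≡ 1159^2 = 1343281 ≡ 477 (mod 1591)
2^256 ≡ 477^2 = 227529 ≡ 16 (mod 1591)
2^512 ≡ 16^2 = 256 ≡ 256 (mod 1591)
2^1024 ≡ 256^2 = 65536 ≡ 305 (mod 1591)
1590 = 1024 + 512 + 32 + 16 + 4 + 2 in binary powers of 2.
So 2^1590 ≡ 305 · 256 · 747 · 305 · 16 · 4 ≡ 471 (mod 1591).
Since 471 ≠ 1, base 2 is a Fermat witness: 1591 is composite.

471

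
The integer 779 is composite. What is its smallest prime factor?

779 is odd.
Digit sum 23, not divisible by 3.
Ends in 9: not divisible by 5.
7: 779 = 7·111 + 2
11: 779 = 11·70 + 9
13: 779 = 13·59 + 12
17: 779 = 17·45 + 14
19: 779 = 19·41

19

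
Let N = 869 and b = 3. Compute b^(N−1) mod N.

3^1 ≡ 3 (mod 869)
3^2 ≡ 3^2 = 9 ≡ 9 (mod 869)
3^4 ≡ 9^2 = 81 ≡ 81 (mod 869)
3^8 ≡ 81^2 = 6561 ≡ 478 (mod 869)
3^16 ≡ 478^2 = 228484 ≡ 806 (mod 869)
3^32 ≡ 806^2 = 649636 ≡ 493 (mod 869)
3^64 ≡ 493^2 = 243049 ≡ 598 (mod 869)
3^128 ≡ 598^2 = 357604 ≡ 445 (mod 869)
3^256 ≡ 445^2 = 198025 ≡ 762 (mod 869)
3^512 ≡ 762^2 = 580644 ≡ 152 (mod 869)
868 = 512 + 256 + 64 + 32 + 4 in binary powers of 2.
So 3^868 ≡ 152 · 762 · 598 · 493 · 81 ≡ 115 (mod 869).
Since 115 ≠ 1, base 3 is a Fermat witness: 869 is composite.

115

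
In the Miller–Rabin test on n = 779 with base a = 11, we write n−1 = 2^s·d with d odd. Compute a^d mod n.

767

779 − 1 = 778 = 2^1 · 389, so d = 389.
11^1 ≡ 11 (mod 779)
11^2 ≡ 11^2 = 121 ≡ 121 (mod 779)
11^4 ≡ 121^2 = 14641 ≡ 619 (mod 779)
11^8 ≡ 619^2 = 383161 ≡ 672 (mod 779)
11^16 ≡ 672^2 = 451584 ≡ 543 (mod 779)
11^32 ≡ 543^2 = 294849 ≡ 387 (mod 779)
11^64 ≡ 387^2 = 149769 ≡ 201 (mod 779)
11^128 ≡ 201^2 = 40401 ≡ 672 (mod 779)
11^256 ≡ 672^2 = 451584 ≡ 543 (mod 779)
389 = 256 + 128 + 4 + 1 in binary powers of 2.
So 11^389 ≡ 543 · 672 · 619 · 11 ≡ 767 (mod 779).
Squaring chain: 767; never reaches −1, so base 11 is a Miller–Rabin witness that 779 is composite.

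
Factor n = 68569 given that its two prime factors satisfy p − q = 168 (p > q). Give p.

Since p = q + 168, we have 68569 = q(q + 168), so q² + 168q − 68569 = 0.
Discriminant: 168² + 4·68569 = 28224 + 274276 = 302500; √302500 = 550.
q = (−168 + 550)/2 = 191, and p = q + 168 = 359.
Check: 191 · 359 = 68569.

359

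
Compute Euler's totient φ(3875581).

3798480

Factor: 3875581 = 103 · 191 · 197.
φ(3875581) = (103−1) · (191−1) · (197−1) = 102 · 190 · 196 = 3798480.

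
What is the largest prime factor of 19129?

19129 = 11 · 1739
1739 = 37 · 47
47 is prime.
So 19129 = 11 · 37 · 47; the largest prime factor is 47.

47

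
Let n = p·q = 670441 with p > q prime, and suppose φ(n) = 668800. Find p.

φ(n) = (p−1)(q−1) = n − (p+q) + 1, so p + q = 670441 − 668800 + 1 = 1642.
p and q are the roots of t² − 1642t + 670441 = 0.
Discriminant: 1642² − 4·670441 = 2696164 − 2681764 = 14400; √14400 = 120.
q = (1642 − 120)/2 = 761, p = (1642 + 120)/2 = 881.
Check: 761 · 881 = 670441.

881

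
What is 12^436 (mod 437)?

292

12^1 ≡ 12 (mod 437)
12^2 ≡ 12^2 = 144 ≡ 144 (mod 437)
12^4 ≡ 144^2 = 20736 ≡ 197 (mod 437)
12^8 ≡ 197^2 = 38809 ≡ 353 (mod 437)
12^16 ≡ 353^2 = 124609 ≡ 64 (mod 437)
12^32 ≡ 64^2 = 4096 ≡ 163 (mod 437)
12^64 ≡ 163^2 = 26569 ≡ 349 (mod 437)
12^128 ≡ 349^2 = 121801 ≡ 315 (mod 437)
12^256 ≡ 315^2 = 99225 ≡ 26 (mod 437)
436 = 256 + 128 + 32 + 16 + 4 in binary powers of 2.
So 12^436 ≡ 26 · 315 · 163 · 64 · 197 ≡ 292 (mod 437).
Since 292 ≠ 1, base 12 is a Fermat witness: 437 is composite.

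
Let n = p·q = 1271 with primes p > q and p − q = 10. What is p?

Since p = q + 10, we have 1271 = q(q + 10), so q² + 10q − 1271 = 0.
Discriminant: 10² + 4·1271 = 100 + 5084 = 5184; √5184 = 72.
q = (−10 + 72)/2 = 31, and p = q + 10 = 41.
Check: 31 · 41 = 1271.

41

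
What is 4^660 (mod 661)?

1

4^1 ≡ 4 (mod 661)
4^2 ≡ 4^2 = 16 ≡ 16 (mod 661)
4^4 ≡ 16^2 = 256 ≡ 256 (mod 661)
4^8 ≡ 256^2 = 65536 ≡ 97 (mod 661)
4^16 ≡ 97^2 = 9409 ≡ 155 (mod 661)
4^32 ≡ 155^2 = 24025 ≡ 229 (mod 661)
4^64 ≡ 229^2 = 52441 ≡ 222 (mod 661)
4^128 ≡ 222^2 = 49284 ≡ 370 (mod 661)
4^256 ≡ 370^2 = 136900 ≡ 73 (mod 661)
4^512 ≡ 73^2 = 5329 ≡ 41 (mod 661)
660 = 512 + 128 + 16 + 4 in binary powers of 2.
So 4^660 ≡ 41 · 370 · 155 · 256 ≡ 1 (mod 661).
Since the result is 1, base 4 gives no evidence that 661 is composite.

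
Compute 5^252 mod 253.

5^1 ≡ 5 (mod 253)
5^2 ≡ 5^2 = 25 ≡ 25 (mod 253)
5^4 ≡ 25^2 = 625 ≡ 119 (mod 253)
5^8 ≡ 119^2 = 14161 ≡ 246 (mod 253)
5^16 ≡ 246^2 = 60516 ≡ 49 (mod 253)
5^32 ≡ 49^2 = 2401 ≡ 124 (mod 253)
5^64 ≡ 124^2 = 15376 ≡ 196 (mod 253)
5^128 ≡ 196^2 = 38416 ≡ 213 (mod 253)
252 = 128 + 64 + 32 + 16 + 8 + 4 in binary powers of 2.
So 5^252 ≡ 213 · 196 · 124 · 49 · 246 · 119 ≡ 124 (mod 253).
Since 124 ≠ 1, base 5 is a Fermat witness: 253 is composite.

124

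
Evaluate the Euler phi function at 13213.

12960

Factor: 13213 = 73 · 181.
φ(13213) = (73−1) · (181−1) = 72 · 180 = 12960.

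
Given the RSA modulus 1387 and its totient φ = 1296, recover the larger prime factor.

73

φ(n) = (p−1)(q−1) = n − (p+q) + 1, so p + q = 1387 − 1296 + 1 = 92.
p and q are the roots of t² − 92t + 1387 = 0.
Discriminant: 92² − 4·1387 = 8464 − 5548 = 2916; √2916 = 54.
q = (92 − 54)/2 = 19, p = (92 + 54)/2 = 73.
Check: 19 · 73 = 1387.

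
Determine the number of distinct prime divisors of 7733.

7733 = 11 · 703
703 = 19 · 37
7733 = 11 · 19 · 37, which has 3 distinct prime factors.

3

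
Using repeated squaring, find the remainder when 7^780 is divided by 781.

45

7^1 ≡ 7 (mod 781)
7^2 ≡ 7^2 = 49 ≡ 49 (mod 781)
7^4 ≡ 49^2 = 2401 ≡ 58 (mod 781)
7^8 ≡ 58^2 = 3364 ≡ 240 (mod 781)
7^16 ≡ 240^2 = 57600 ≡ 587 (mod 781)
7^32 ≡ 587^2 = 344569 ≡ 148 (mod 781)
7^64 ≡ 148^2 = 21904 ≡ 36 (mod 781)
7^128 ≡ 36^2 = 1296 ≡ 515 (mod 781)
7^256 ≡ 515^2 = 265225 ≡ 466 (mod 781)
7^512 ≡ 466^2 = 217156 ≡ 38 (mod 781)
780 = 512 + 256 + 8 + 4 in binary powers of 2.
So 7^780 ≡ 38 · 466 · 240 · 58 ≡ 45 (mod 781).
Since 45 ≠ 1, base 7 is a Fermat witness: 781 is composite.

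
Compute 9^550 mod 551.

9^1 ≡ 9 (mod 551)
9^2 ≡ 9^2 = 81 ≡ 81 (mod 551)
9^4 ≡ 81^2 = 6561 ≡ 500 (mod 551)
9^8 ≡ 500^2 = 250000 ≡ 397 (mod 551)
9^16 ≡ 397^2 = 157609 ≡ 23 (mod 551)
9^32 ≡ 23^2 = 529 ≡ 529 (mod 551)
9^64 ≡ 529^2 = 279841 ≡ 484 (mod 551)
9^128 ≡ 484^2 = 234256 ≡ 81 (mod 551)
9^256 ≡ 81^2 = 6561 ≡ 500 (mod 551)
9^512 ≡ 500^2 = 250000 ≡ 397 (mod 551)
550 = 512 + 32 + 4 + 2 in binary powers of 2.
So 9^550 ≡ 397 · 529 · 500 · 81 ≡ 123 (mod 551).
Since 123 ≠ 1, base 9 is a Fermat witness: 551 is composite.

123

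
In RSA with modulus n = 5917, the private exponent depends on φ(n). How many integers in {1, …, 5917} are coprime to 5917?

Factor: 5917 = 61 · 97.
φ(5917) = (61−1) · (97−1) = 60 · 96 = 5760.

5760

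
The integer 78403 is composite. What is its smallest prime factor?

13

78403 is odd.
Digit sum 22, not divisible by 3.
Ends in 3: not divisible by 5.
7: 78403 = 7·11200 + 3
11: 78403 = 11·7127 + 6
13: 78403 = 13·6031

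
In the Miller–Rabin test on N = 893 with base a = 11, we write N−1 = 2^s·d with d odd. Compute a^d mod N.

467

893 − 1 = 892 = 2^2 · 223, so d = 223.
11^1 ≡ 11 (mod 893)
11^2 ≡ 11^2 = 121 ≡ 121 (mod 893)
11^4 ≡ 121^2 = 14641 ≡ 353 (mod 893)
11^8 ≡ 353^2 = 124609 ≡ 482 (mod 893)
11^16 ≡ 482^2 = 232324 ≡ 144 (mod 893)
11^32 ≡ 144^2 = 20736 ≡ 197 (mod 893)
11^64 ≡ 197^2 = 38809 ≡ 410 (mod 893)
11^128 ≡ 410^2 = 168100 ≡ 216 (mod 893)
223 = 128 + 64 + 16 + 8 + 4 + 2 + 1 in binary powers of 2.
So 11^223 ≡ 216 · 410 · 144 · 482 · 353 · 121 · 11 ≡ 467 (mod 893).
Squaring chain: 467 → 197; never reaches −1, so base 11 is a Miller–Rabin witness that 893 is composite.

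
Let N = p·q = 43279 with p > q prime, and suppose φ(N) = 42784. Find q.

113

φ(n) = (p−1)(q−1) = n − (p+q) + 1, so p + q = 43279 − 42784 + 1 = 496.
p and q are the roots of t² − 496t + 43279 = 0.
Discriminant: 496² − 4·43279 = 246016 − 173116 = 72900; √72900 = 270.
q = (496 − 270)/2 = 113, p = (496 + 270)/2 = 383.
Check: 113 · 383 = 43279.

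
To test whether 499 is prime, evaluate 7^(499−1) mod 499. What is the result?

7^1 ≡ 7 (mod 499)
7^2 ≡ 7^2 = 49 ≡ 49 (mod 499)
7^4 ≡ 49^2 = 2401 ≡ 405 (mod 499)
7^8 ≡ 405^2 = 164025 ≡ 353 (mod 499)
7^16 ≡ 353^2 = 124609 ≡ 358 (mod 499)
7^32 ≡ 358^2 = 128164 ≡ 420 (mod 499)
7^64 ≡ 420^2 = 176400 ≡ 253 (mod 499)
7^128 ≡ 253^2 = 64009 ≡ 137 (mod 499)
7^256 ≡ 137^2 = 18769 ≡ 306 (mod 499)
498 = 256 + 128 + 64 + 32 + 16 + 2 in binary powers of 2.
So 7^498 ≡ 306 · 137 · 253 · 420 · 358 · 49 ≡ 1 (mod 499).
Since the result is 1, base 7 gives no evidence that 499 is composite.

1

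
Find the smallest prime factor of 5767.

5767 is odd.
Digit sum 25, not divisible by 3.
Ends in 7: not divisible by 5.
7: 5767 = 7·823 + 6
11: 5767 = 11·524 + 3
13: 5767 = 13·443 + 8
17: 5767 = 17·339 + 4
19: 5767 = 19·303 + 10
23: 5767 = 23·250 + 17
29: 5767 = 29·198 + 25
31: 5767 = 31·186 + 1
37: 5767 = 37·155 + 32
41: 5767 = 41·140 + 27
43: 5767 = 43·134 + 5
47: 5767 = 47·122 + 33
53: 5767 = 53·108 + 43
59: 5767 = 59·97 + 44
61: 5767 = 61·94 + 33
67: 5767 = 67·86 + 5
71: 5767 = 71·81 + 16
73: 5767 = 73·79

73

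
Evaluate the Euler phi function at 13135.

10080

Factor: 13135 = 5 · 37 · 71.
φ(13135) = (5−1) · (37−1) · (71−1) = 4 · 36 · 70 = 10080.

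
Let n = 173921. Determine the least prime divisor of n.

11

173921 is odd.
Digit sum 23, not divisible by 3.
Ends in 1: not divisible by 5.
7: 173921 = 7·24845 + 6
11: 173921 = 11·15811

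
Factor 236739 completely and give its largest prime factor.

236739 = 3 · 78913
78913 = 23 · 3431
3431 = 47 · 73
73 is prime.
So 236739 = 3 · 23 · 47 · 73; the largest prime factor is 73.

73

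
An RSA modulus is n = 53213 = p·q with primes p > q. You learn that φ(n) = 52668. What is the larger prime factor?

419

φ(n) = (p−1)(q−1) = n − (p+q) + 1, so p + q = 53213 − 52668 + 1 = 546.
p and q are the roots of t² − 546t + 53213 = 0.
Discriminant: 546² − 4·53213 = 298116 − 212852 = 85264; √85264 = 292.
q = (546 − 292)/2 = 127, p = (546 + 292)/2 = 419.
Check: 127 · 419 = 53213.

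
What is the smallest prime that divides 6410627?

6410627 is odd.
Digit sum 26, not divisible by 3.
Ends in 7: not divisible by 5.
7: 6410627 = 7·915803 + 6
11: 6410627 = 11·582784 + 3
13: 6410627 = 13·493125 + 2
17: 6410627 = 17·377095 + 12
19: 6410627 = 19·337401 + 8
23: 6410627 = 23·278722 + 21
29: 6410627 = 29·221056 + 3
31: 6410627 = 31·206794 + 13
37: 6410627 = 37·173260 + 7
41: 6410627 = 41·156356 + 31
43: 6410627 = 43·149084 + 15
47: 6410627 = 47·136396 + 15
53: 6410627 = 53·120955 + 12
59: 6410627 = 59·108654 + 41
61: 6410627 = 61·105092 + 15
67: 6410627 = 67·95681

67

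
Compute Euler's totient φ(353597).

Factor: 353597 = 29 · 89 · 137.
φ(353597) = (29−1) · (89−1) · (137−1) = 28 · 88 · 136 = 335104.

335104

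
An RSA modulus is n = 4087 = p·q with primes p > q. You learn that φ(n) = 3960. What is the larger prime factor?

67

φ(n) = (p−1)(q−1) = n − (p+q) + 1, so p + q = 4087 − 3960 + 1 = 128.
p and q are the roots of t² − 128t + 4087 = 0.
Discriminant: 128² − 4·4087 = 16384 − 16348 = 36; √36 = 6.
q = (128 − 6)/2 = 61, p = (128 + 6)/2 = 67.
Check: 61 · 67 = 4087.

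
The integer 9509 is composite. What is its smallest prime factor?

9509 is odd.
Digit sum 23, not divisible by 3.
Ends in 9: not divisible by 5.
7: 9509 = 7·1358 + 3
11: 9509 = 11·864 + 5
13: 9509 = 13·731 + 6
17: 9509 = 17·559 + 6
19: 9509 = 19·500 + 9
23: 9509 = 23·413 + 10
29: 9509 = 29·327 + 26
31: 9509 = 31·306 + 23
37: 9509 = 37·257

37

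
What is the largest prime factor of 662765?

662765 = 5 · 132553
132553 = 41 · 3233
3233 = 53 · 61
61 is prime.
So 662765 = 5 · 41 · 53 · 61; the largest prime factor is 61.

61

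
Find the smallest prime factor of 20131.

41

20131 is odd.
Digit sum 7, not divisible by 3.
Ends in 1: not divisible by 5.
7: 20131 = 7·2875 + 6
11: 20131 = 11·1830 + 1
13: 20131 = 13·1548 + 7
17: 20131 = 17·1184 + 3
19: 20131 = 19·1059 + 10
23: 20131 = 23·875 + 6
29: 20131 = 29·694 + 5
31: 20131 = 31·649 + 12
37: 20131 = 37·544 + 3
41: 20131 = 41·491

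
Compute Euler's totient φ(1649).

Factor: 1649 = 17 · 97.
φ(1649) = (17−1) · (97−1) = 16 · 96 = 1536.

1536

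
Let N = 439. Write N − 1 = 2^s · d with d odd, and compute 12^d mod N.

438

439 − 1 = 438 = 2^1 · 219, so d = 219.
12^1 ≡ 12 (mod 439)
12^2 ≡ 12^2 = 144 ≡ 144 (mod 439)
12^4 ≡ 144^2 = 20736 ≡ 103 (mod 439)
12^8 ≡ 103^2 = 10609 ≡ 73 (mod 439)
12^16 ≡ 73^2 = 5329 ≡ 61 (mod 439)
12^32 ≡ 61^2 = 3721 ≡ 209 (mod 439)
12^64 ≡ 209^2 = 43681 ≡ 220 (mod 439)
12^128 ≡ 220^2 = 48400 ≡ 110 (mod 439)
219 = 128 + 64 + 16 + 8 + 2 + 1 in binary powers of 2.
So 12^219 ≡ 110 · 220 · 61 · 73 · 144 · 12 ≡ 438 (mod 439).
Since 12^d ≡ 438 (mod 439), base 12 does not prove 439 composite.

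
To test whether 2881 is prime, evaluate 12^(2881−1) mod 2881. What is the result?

2744

12^1 ≡ 12 (mod 2881)
12^2 ≡ 12^2 = 144 ≡ 144 (mod 2881)
12^4 ≡ 144^2 = 20736 ≡ 569 (mod 2881)
12^8 ≡ 569^2 = 323761 ≡ 1089 (mod 2881)
12^16 ≡ 1089^2 = 1185921 ≡ 1830 (mod 2881)
12^32 ≡ 1830^2 = 3348900 ≡ 1178 (mod 2881)
12^64 ≡ 1178^2 = 1387684 ≡ 1923 (mod 2881)
12^128 ≡ 1923^2 = 3697929 ≡ 1606 (mod 2881)
12^256 ≡ 1606^2 = 2579236 ≡ 741 (mod 2881)
12^512 ≡ 741^2 = 549081 ≡ 1691 (mod 2881)
12^1024 ≡ 1691^2 = 2859481 ≡ 1529 (mod 2881)
12^2048 ≡ 1529^2 = 2337841 ≡ 1350 (mod 2881)
2880 = 2048 + 512 + 256 + 64 in binary powers of 2.
So 12^2880 ≡ 1350 · 1691 · 741 · 1923 ≡ 2744 (mod 2881).
Since 2744 ≠ 1, base 12 is a Fermat witness: 2881 is composite.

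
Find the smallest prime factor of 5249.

29

5249 is odd.
Digit sum 20, not divisible by 3.
Ends in 9: not divisible by 5.
7: 5249 = 7·749 + 6
11: 5249 = 11·477 + 2
13: 5249 = 13·403 + 10
17: 5249 = 17·308 + 13
19: 5249 = 19·276 + 5
23: 5249 = 23·228 + 5
29: 5249 = 29·181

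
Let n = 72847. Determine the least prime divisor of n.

97

72847 is odd.
Digit sum 28, not divisible by 3.
Ends in 7: not divisible by 5.
7: 72847 = 7·10406 + 5
11: 72847 = 11·6622 + 5
13: 72847 = 13·5603 + 8
17: 72847 = 17·4285 + 2
19: 72847 = 19·3834 + 1
23: 72847 = 23·3167 + 6
29: 72847 = 29·2511 + 28
31: 72847 = 31·2349 + 28
37: 72847 = 37·1968 + 31
41: 72847 = 41·1776 + 31
43: 72847 = 43·1694 + 5
47: 72847 = 47·1549 + 44
53: 72847 = 53·1374 + 25
59: 72847 = 59·1234 + 41
61: 72847 = 61·1194 + 13
67: 72847 = 67·1087 + 18
71: 72847 = 71·1026 + 1
73: 72847 = 73·997 + 66
79: 72847 = 79·922 + 9
83: 72847 = 83·877 + 56
89: 72847 = 89·818 + 45
97: 72847 = 97·751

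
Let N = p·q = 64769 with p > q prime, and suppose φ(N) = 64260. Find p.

φ(n) = (p−1)(q−1) = n − (p+q) + 1, so p + q = 64769 − 64260 + 1 = 510.
p and q are the roots of t² − 510t + 64769 = 0.
Discriminant: 510² − 4·64769 = 260100 − 259076 = 1024; √1024 = 32.
q = (510 − 32)/2 = 239, p = (510 + 32)/2 = 271.
Check: 239 · 271 = 64769.

271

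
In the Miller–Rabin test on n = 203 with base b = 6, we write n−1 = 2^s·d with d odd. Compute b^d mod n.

203 − 1 = 202 = 2^1 · 101, so d = 101.
6^1 ≡ 6 (mod 203)
6^2 ≡ 6^2 = 36 ≡ 36 (mod 203)
6^4 ≡ 36^2 = 1296 ≡ 78 (mod 203)
6^8 ≡ 78^2 = 6084 ≡ 197 (mod 203)
6^16 ≡ 197^2 = 38809 ≡ 36 (mod 203)
6^32 ≡ 36^2 = 1296 ≡ 78 (mod 203)
6^64 ≡ 78^2 = 6084 ≡ 197 (mod 203)
101 = 64 + 32 + 4 + 1 in binary powers of 2.
So 6^101 ≡ 197 · 78 · 78 · 6 ≡ 13 (mod 203).
Squaring chain: 13; never reaches −1, so base 6 is a Miller–Rabin witness that 203 is composite.

13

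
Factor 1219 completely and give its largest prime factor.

1219 = 23 · 53
53 is prime.
So 1219 = 23 · 53; the largest prime factor is 53.

53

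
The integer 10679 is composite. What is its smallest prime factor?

59

10679 is odd.
Digit sum 23, not divisible by 3.
Ends in 9: not divisible by 5.
7: 10679 = 7·1525 + 4
11: 10679 = 11·970 + 9
13: 10679 = 13·821 + 6
17: 10679 = 17·628 + 3
19: 10679 = 19·562 + 1
23: 10679 = 23·464 + 7
29: 10679 = 29·368 + 7
31: 10679 = 31·344 + 15
37: 10679 = 37·288 + 23
41: 10679 = 41·260 + 19
43: 10679 = 43·248 + 15
47: 10679 = 47·227 + 10
53: 10679 = 53·201 + 26
59: 10679 = 59·181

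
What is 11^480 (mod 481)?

11^1 ≡ 11 (mod 481)
11^2 ≡ 11^2 = 121 ≡ 121 (mod 481)
11^4 ≡ 121^2 = 14641 ≡ 211 (mod 481)
11^8 ≡ 211^2 = 44521 ≡ 269 (mod 481)
11^16 ≡ 269^2 = 72361 ≡ 211 (mod 481)
11^32 ≡ 211^2 = 44521 ≡ 269 (mod 481)
11^64 ≡ 269^2 = 72361 ≡ 211 (mod 481)
11^128 ≡ 211^2 = 44521 ≡ 269 (mod 481)
11^256 ≡ 269^2 = 72361 ≡ 211 (mod 481)
480 = 256 + 128 + 64 + 32 in binary powers of 2.
So 11^480 ≡ 211 · 269 · 211 · 269 ≡ 1 (mod 481).
Since the result is 1, base 11 gives no evidence that 481 is composite.

1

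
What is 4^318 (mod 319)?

4^1 ≡ 4 (mod 319)
4^2 ≡ 4^2 = 16 ≡ 16 (mod 319)
4^4 ≡ 16^2 = 256 ≡ 256 (mod 319)
4^8 ≡ 256^2 = 65536 ≡ 141 (mod 319)
4^16 ≡ 141^2 = 19881 ≡ 103 (mod 319)
4^32 ≡ 103^2 = 10609 ≡ 82 (mod 319)
4^64 ≡ 82^2 = 6724 ≡ 25 (mod 319)
4^128 ≡ 25^2 = 625 ≡ 306 (mod 319)
4^256 ≡ 306^2 = 93636 ≡ 169 (mod 319)
318 = 256 + 32 + 16 + 8 + 4 + 2 in binary powers of 2.
So 4^318 ≡ 169 · 82 · 103 · 141 · 256 · 16 ≡ 284 (mod 319).
Since 284 ≠ 1, base 4 is a Fermat witness: 319 is composite.

284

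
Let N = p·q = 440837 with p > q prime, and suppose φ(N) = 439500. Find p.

φ(n) = (p−1)(q−1) = n − (p+q) + 1, so p + q = 440837 − 439500 + 1 = 1338.
p and q are the roots of t² − 1338t + 440837 = 0.
Discriminant: 1338² − 4·440837 = 1790244 − 1763348 = 26896; √26896 = 164.
q = (1338 − 164)/2 = 587, p = (1338 + 164)/2 = 751.
Check: 587 · 751 = 440837.

751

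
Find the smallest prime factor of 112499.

19

112499 is odd.
Digit sum 26, not divisible by 3.
Ends in 9: not divisible by 5.
7: 112499 = 7·16071 + 2
11: 112499 = 11·10227 + 2
13: 112499 = 13·8653 + 10
17: 112499 = 17·6617 + 10
19: 112499 = 19·5921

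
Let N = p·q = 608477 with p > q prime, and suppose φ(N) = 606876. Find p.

φ(n) = (p−1)(q−1) = n − (p+q) + 1, so p + q = 608477 − 606876 + 1 = 1602.
p and q are the roots of t² − 1602t + 608477 = 0.
Discriminant: 1602² − 4·608477 = 2566404 − 2433908 = 132496; √132496 = 364.
q = (1602 − 364)/2 = 619, p = (1602 + 364)/2 = 983.
Check: 619 · 983 = 608477.

983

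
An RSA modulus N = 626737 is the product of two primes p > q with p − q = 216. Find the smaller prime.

Since p = q + 216, we have 626737 = q(q + 216), so q² + 216q − 626737 = 0.
Discriminant: 216² + 4·626737 = 46656 + 2506948 = 2553604; √2553604 = 1598.
q = (−216 + 1598)/2 = 691, and p = q + 216 = 907.
Check: 691 · 907 = 626737.

691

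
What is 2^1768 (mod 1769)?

2^1 ≡ 2 (mod 1769)
2^2 ≡ 2^2 = 4 ≡ 4 (mod 1769)
2^4 ≡ 4^2 = 16 ≡ 16 (mod 1769)
2^8 ≡ 16^2 = 256 ≡ 256 (mod 1769)
2^16 ≡ 256^2 = 65536 ≡ 83 (mod 1769)
2^32 ≡ 83^2 = 6889 ≡ 1582 (mod 1769)
2^64 ≡ 1582^2 = 2502724 ≡ 1358 (mod 1769)
2^128 ≡ 1358^2 = 1844164 ≡ 866 (mod 1769)
2^256 ≡ 866^2 = 749956 ≡ 1669 (mod 1769)
2^512 ≡ 1669^2 = 2785561 ≡ 1155 (mod 1769)
2^1024 ≡ 1155^2 = 1334025 ≡ 199 (mod 1769)
1768 = 1024 + 512 + 128 + 64 + 32 + 8 in binary powers of 2.
So 2^1768 ≡ 199 · 1155 · 866 · 1358 · 1582 · 256 ≡ 625 (mod 1769).
Since 625 ≠ 1, base 2 is a Fermat witness: 1769 is composite.

625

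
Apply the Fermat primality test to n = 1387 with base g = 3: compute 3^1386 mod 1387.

875

3^1 ≡ 3 (mod 1387)
3^2 ≡ 3^2 = 9 ≡ 9 (mod 1387)
3^4 ≡ 9^2 = 81 ≡ 81 (mod 1387)
3^8 ≡ 81^2 = 6561 ≡ 1013 (mod 1387)
3^16 ≡ 1013^2 = 1026169 ≡ 1176 (mod 1387)
3^32 ≡ 1176^2 = 1382976 ≡ 137 (mod 1387)
3^64 ≡ 137^2 = 18769 ≡ 738 (mod 1387)
3^128 ≡ 738^2 = 544644 ≡ 940 (mod 1387)
3^256 ≡ 940^2 = 883600 ≡ 81 (mod 1387)
3^512 ≡ 81^2 = 6561 ≡ 1013 (mod 1387)
3^1024 ≡ 1013^2 = 1026169 ≡ 1176 (mod 1387)
1386 = 1024 + 256 + 64 + 32 + 8 + 2 in binary powers of 2.
So 3^1386 ≡ 1176 · 81 · 738 · 137 · 1013 · 9 ≡ 875 (mod 1387).
Since 875 ≠ 1, base 3 is a Fermat witness: 1387 is composite.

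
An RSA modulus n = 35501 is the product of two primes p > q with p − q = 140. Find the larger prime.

Since p = q + 140, we have 35501 = q(q + 140), so q² + 140q − 35501 = 0.
Discriminant: 140² + 4·35501 = 19600 + 142004 = 161604; √161604 = 402.
q = (−140 + 402)/2 = 131, and p = q + 140 = 271.
Check: 131 · 271 = 35501.

271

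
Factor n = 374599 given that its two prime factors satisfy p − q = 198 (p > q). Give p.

719

Since p = q + 198, we have 374599 = q(q + 198), so q² + 198q − 374599 = 0.
Discriminant: 198² + 4·374599 = 39204 + 1498396 = 1537600; √1537600 = 1240.
q = (−198 + 1240)/2 = 521, and p = q + 198 = 719.
Check: 521 · 719 = 374599.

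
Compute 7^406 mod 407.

7^1 ≡ 7 (mod 407)
7^2 ≡ 7^2 = 49 ≡ 49 (mod 407)
7^4 ≡ 49^2 = 2401 ≡ 366 (mod 407)
7^8 ≡ 366^2 = 133956 ≡ 53 (mod 407)
7^16 ≡ 53^2 = 2809 ≡ 367 (mod 407)
7^32 ≡ 367^2 = 134689 ≡ 379 (mod 407)
7^64 ≡ 379^2 = 143641 ≡ 377 (mod 407)
7^128 ≡ 377^2 = 142129 ≡ 86 (mod 407)
7^256 ≡ 86^2 = 7396 ≡ 70 (mod 407)
406 = 256 + 128 + 16 + 4 + 2 in binary powers of 2.
So 7^406 ≡ 70 · 86 · 367 · 366 · 49 ≡ 81 (mod 407).
Since 81 ≠ 1, base 7 is a Fermat witness: 407 is composite.

81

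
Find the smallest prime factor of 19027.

53

19027 is odd.
Digit sum 19, not divisible by 3.
Ends in 7: not divisible by 5.
7: 19027 = 7·2718 + 1
11: 19027 = 11·1729 + 8
13: 19027 = 13·1463 + 8
17: 19027 = 17·1119 + 4
19: 19027 = 19·1001 + 8
23: 19027 = 23·827 + 6
29: 19027 = 29·656 + 3
31: 19027 = 31·613 + 24
37: 19027 = 37·514 + 9
41: 19027 = 41·464 + 3
43: 19027 = 43·442 + 21
47: 19027 = 47·404 + 39
53: 19027 = 53·359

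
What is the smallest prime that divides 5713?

5713 is odd.
Digit sum 16, not divisible by 3.
Ends in 3: not divisible by 5.
7: 5713 = 7·816 + 1
11: 5713 = 11·519 + 4
13: 5713 = 13·439 + 6
17: 5713 = 17·336 + 1
19: 5713 = 19·300 + 13
23: 5713 = 23·248 + 9
29: 5713 = 29·197

29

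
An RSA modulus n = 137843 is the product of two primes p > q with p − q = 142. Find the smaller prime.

Since p = q + 142, we have 137843 = q(q + 142), so q² + 142q − 137843 = 0.
Discriminant: 142² + 4·137843 = 20164 + 551372 = 571536; √571536 = 756.
q = (−142 + 756)/2 = 307, and p = q + 142 = 449.
Check: 307 · 449 = 137843.

307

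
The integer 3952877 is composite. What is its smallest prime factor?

3952877 is odd.
Digit sum 41, not divisible by 3.
Ends in 7: not divisible by 5.
7: 3952877 = 7·564696 + 5
11: 3952877 = 11·359352 + 5
13: 3952877 = 13·304067 + 6
17: 3952877 = 17·232522 + 3
19: 3952877 = 19·208046 + 3
23: 3952877 = 23·171864 + 5
29: 3952877 = 29·136306 + 3
31: 3952877 = 31·127512 + 5
37: 3952877 = 37·106834 + 19
41: 3952877 = 41·96411 + 26
43: 3952877 = 43·91927 + 16
47: 3952877 = 47·84103 + 36
53: 3952877 = 53·74582 + 31
59: 3952877 = 59·66997 + 54
61: 3952877 = 61·64801 + 16
67: 3952877 = 67·58998 + 11
71: 3952877 = 71·55674 + 23
73: 3952877 = 73·54149

73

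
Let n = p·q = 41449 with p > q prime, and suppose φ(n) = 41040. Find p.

229

φ(n) = (p−1)(q−1) = n − (p+q) + 1, so p + q = 41449 − 41040 + 1 = 410.
p and q are the roots of t² − 410t + 41449 = 0.
Discriminant: 410² − 4·41449 = 168100 − 165796 = 2304; √2304 = 48.
q = (410 − 48)/2 = 181, p = (410 + 48)/2 = 229.
Check: 181 · 229 = 41449.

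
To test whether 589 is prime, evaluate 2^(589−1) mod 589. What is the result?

163

2^1 ≡ 2 (mod 589)
2^2 ≡ 2^2 = 4 ≡ 4 (mod 589)
2^4 ≡ 4^2 = 16 ≡ 16 (mod 589)
2^8 ≡ 16^2 = 256 ≡ 256 (mod 589)
2^16 ≡ 256^2 = 65536 ≡ 157 (mod 589)
2^32 ≡ 157^2 = 24649 ≡ 500 (mod 589)
2^64 ≡ 500^2 = 250000 ≡ 264 (mod 589)
2^128 ≡ 264^2 = 69696 ≡ 194 (mod 589)
2^256 ≡ 194^2 = 37636 ≡ 529 (mod 589)
2^512 ≡ 529^2 = 279841 ≡ 66 (mod 589)
588 = 512 + 64 + 8 + 4 in binary powers of 2.
So 2^588 ≡ 66 · 264 · 256 · 16 ≡ 163 (mod 589).
Since 163 ≠ 1, base 2 is a Fermat witness: 589 is composite.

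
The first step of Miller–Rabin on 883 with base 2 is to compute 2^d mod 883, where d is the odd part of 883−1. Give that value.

883 − 1 = 882 = 2^1 · 441, so d = 441.
2^1 ≡ 2 (mod 883)
2^2 ≡ 2^2 = 4 ≡ 4 (mod 883)
2^4 ≡ 4^2 = 16 ≡ 16 (mod 883)
2^8 ≡ 16^2 = 256 ≡ 256 (mod 883)
2^16 ≡ 256^2 = 65536 ≡ 194 (mod 883)
2^32 ≡ 194^2 = 37636 ≡ 550 (mod 883)
2^64 ≡ 550^2 = 302500 ≡ 514 (mod 883)
2^128 ≡ 514^2 = 264196 ≡ 179 (mod 883)
2^256 ≡ 179^2 = 32041 ≡ 253 (mod 883)
441 = 256 + 128 + 32 + 16 + 8 + 1 in binary powers of 2.
So 2^441 ≡ 253 · 179 · 550 · 194 · 256 · 2 ≡ 882 (mod 883).
Since 2^d ≡ 882 (mod 883), base 2 does not prove 883 composite.

882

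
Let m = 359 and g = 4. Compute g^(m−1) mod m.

1

4^1 ≡ 4 (mod 359)
4^2 ≡ 4^2 = 16 ≡ 16 (mod 359)
4^4 ≡ 16^2 = 256 ≡ 256 (mod 359)
4^8 ≡ 256^2 = 65536 ≡ 198 (mod 359)
4^16 ≡ 198^2 = 39204 ≡ 73 (mod 359)
4^32 ≡ 73^2 = 5329 ≡ 303 (mod 359)
4^64 ≡ 303^2 = 91809 ≡ 264 (mod 359)
4^128 ≡ 264^2 = 69696 ≡ 50 (mod 359)
4^256 ≡ 50^2 = 2500 ≡ 346 (mod 359)
358 = 256 + 64 + 32 + 4 + 2 in binary powers of 2.
So 4^358 ≡ 346 · 264 · 303 · 256 · 16 ≡ 1 (mod 359).
Since the result is 1, base 4 gives no evidence that 359 is composite.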